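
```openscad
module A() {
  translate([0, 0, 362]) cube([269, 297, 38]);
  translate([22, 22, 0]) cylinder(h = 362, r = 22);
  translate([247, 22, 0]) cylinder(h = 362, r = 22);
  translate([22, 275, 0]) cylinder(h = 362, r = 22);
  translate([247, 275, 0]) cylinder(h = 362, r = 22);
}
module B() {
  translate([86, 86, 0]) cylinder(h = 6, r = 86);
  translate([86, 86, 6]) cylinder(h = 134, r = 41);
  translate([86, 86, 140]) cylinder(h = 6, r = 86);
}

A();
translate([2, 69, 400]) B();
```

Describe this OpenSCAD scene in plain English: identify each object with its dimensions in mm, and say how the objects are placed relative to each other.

A is a simple wooden stool: a rectangular seat 269 mm (x) by 297 mm (y), 38 mm thick, top face at z = 400 mm, on four round legs, each 44 mm in diameter. The legs rest on z = 0, each leg's axis is inset half a diameter from the nearest pair of seat edges (so the leg's bounding box is flush with the corner).

B is a spool: two coaxial disc flanges of radius 86 mm and thickness 6 mm, joined by a core cylinder of radius 41 mm and height 134 mm. The lower flange rests on z = 0 and the three cylinders share a vertical axis.

The spool is on top of the stool.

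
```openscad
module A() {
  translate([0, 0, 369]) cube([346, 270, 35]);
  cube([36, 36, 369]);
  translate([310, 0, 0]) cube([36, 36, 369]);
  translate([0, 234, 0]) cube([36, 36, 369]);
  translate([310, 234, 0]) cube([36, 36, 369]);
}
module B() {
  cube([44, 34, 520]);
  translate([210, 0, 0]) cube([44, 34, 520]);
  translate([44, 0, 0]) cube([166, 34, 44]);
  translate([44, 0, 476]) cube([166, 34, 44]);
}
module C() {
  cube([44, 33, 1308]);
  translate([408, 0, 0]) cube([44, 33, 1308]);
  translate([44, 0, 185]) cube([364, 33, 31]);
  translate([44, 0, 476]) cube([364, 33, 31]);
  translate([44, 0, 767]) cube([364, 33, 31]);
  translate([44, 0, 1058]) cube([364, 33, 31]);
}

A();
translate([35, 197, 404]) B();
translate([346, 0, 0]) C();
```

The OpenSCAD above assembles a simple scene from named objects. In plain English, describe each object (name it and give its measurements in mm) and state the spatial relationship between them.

A is a four-legged stool. The seat is 346×270 mm, 35 mm thick, top at z = 404 mm. It stands on four square legs, each 36×36 mm in cross-section, from z = 0 to the seat underside, each flush with a corner of the seat.

B is a rectangular picture frame lying in the x–z plane (depth along y). The opening is 166 mm wide (x) by 432 mm tall (z), surrounded by a border 44 mm wide on all four sides. The frame is 34 mm deep and is made of two full-height vertical stiles with two horizontal rails fitted between them.

C is a wooden ladder with two side rails of 44×33 mm section and 1308 mm height, set 452 mm apart overall. Between them run 4 rectangular rungs (33 mm deep, 31 mm thick), front faces flush with the rails' −y face. The bottom of the first rung is 185 mm above the floor and each subsequent rung is 291 mm higher than the one below.

The picture frame is on top of the stool. The ladder is against the stool's +x side, with their −y faces flush.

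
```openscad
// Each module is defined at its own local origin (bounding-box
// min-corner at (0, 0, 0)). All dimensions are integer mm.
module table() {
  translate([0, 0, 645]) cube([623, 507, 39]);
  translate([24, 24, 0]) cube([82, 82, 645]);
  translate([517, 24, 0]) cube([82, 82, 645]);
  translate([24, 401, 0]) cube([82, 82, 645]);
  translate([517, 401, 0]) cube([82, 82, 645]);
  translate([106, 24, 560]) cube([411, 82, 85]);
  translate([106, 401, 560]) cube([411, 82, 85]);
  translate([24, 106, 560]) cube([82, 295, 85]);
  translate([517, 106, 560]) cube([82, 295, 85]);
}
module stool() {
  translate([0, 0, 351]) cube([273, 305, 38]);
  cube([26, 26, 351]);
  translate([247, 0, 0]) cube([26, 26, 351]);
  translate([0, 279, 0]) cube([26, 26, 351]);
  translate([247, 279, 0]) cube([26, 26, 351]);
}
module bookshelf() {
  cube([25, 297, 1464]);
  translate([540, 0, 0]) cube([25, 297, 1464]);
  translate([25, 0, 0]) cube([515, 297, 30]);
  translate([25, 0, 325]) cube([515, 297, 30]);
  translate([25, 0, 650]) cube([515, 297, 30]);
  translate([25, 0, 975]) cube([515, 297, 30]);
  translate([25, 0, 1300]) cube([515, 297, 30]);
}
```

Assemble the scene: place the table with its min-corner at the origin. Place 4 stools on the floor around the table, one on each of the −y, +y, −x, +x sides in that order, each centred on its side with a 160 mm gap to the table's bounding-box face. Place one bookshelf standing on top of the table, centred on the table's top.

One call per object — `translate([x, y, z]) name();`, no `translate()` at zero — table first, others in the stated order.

table();
translate([175, -465, 0]) stool();
translate([175, 667, 0]) stool();
translate([-433, 101, 0]) stool();
translate([783, 101, 0]) stool();
translate([29, 105, 684]) bookshelf();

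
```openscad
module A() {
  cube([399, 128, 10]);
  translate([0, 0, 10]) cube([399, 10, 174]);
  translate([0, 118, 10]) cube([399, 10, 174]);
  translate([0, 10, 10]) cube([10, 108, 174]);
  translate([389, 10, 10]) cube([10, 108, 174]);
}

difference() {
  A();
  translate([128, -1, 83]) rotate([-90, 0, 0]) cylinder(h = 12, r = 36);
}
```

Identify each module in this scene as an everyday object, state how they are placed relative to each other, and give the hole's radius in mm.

The subtracted cylinder has r = 36 mm.

A is an open box. The open box has a circular hole through its front wall. The hole's radius is 36 mm.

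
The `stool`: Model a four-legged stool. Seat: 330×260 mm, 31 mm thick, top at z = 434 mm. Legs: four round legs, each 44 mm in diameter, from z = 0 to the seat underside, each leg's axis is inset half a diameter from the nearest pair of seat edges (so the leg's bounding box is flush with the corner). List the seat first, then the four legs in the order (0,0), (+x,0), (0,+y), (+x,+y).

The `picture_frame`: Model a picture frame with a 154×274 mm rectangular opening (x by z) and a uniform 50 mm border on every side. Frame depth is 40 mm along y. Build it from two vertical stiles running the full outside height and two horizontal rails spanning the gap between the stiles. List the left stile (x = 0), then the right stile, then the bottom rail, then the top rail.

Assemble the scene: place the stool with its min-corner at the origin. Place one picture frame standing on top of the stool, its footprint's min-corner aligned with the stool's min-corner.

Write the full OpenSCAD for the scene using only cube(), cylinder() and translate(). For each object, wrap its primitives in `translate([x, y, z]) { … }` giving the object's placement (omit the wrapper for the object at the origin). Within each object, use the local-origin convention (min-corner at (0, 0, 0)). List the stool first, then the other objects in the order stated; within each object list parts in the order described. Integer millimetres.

translate([0, 0, 403]) cube([330, 260, 31]);
translate([22, 22, 0]) cylinder(h = 403, r = 22);
translate([308, 22, 0]) cylinder(h = 403, r = 22);
translate([22, 238, 0]) cylinder(h = 403, r = 22);
translate([308, 238, 0]) cylinder(h = 403, r = 22);
translate([0, 0, 434]) {
  cube([50, 40, 374]);
  translate([204, 0, 0]) cube([50, 40, 374]);
  translate([50, 0, 0]) cube([154, 40, 50]);
  translate([50, 0, 324]) cube([154, 40, 50]);
}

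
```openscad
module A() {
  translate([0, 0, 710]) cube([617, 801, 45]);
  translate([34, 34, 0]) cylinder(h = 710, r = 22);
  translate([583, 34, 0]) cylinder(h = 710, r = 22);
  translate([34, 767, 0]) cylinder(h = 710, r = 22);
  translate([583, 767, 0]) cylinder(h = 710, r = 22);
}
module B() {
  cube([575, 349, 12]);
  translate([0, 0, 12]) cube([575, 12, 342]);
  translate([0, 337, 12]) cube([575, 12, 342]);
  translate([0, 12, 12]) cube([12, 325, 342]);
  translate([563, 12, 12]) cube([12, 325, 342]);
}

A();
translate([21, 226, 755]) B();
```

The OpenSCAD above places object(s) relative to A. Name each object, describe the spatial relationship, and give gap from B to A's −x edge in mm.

The open box's min-x is at 21; the table's min-x is 0; gap = 21 mm.

A is a table. B is an open box. The open box is on top of the table, centred. The gap from the open box to the table's −x edge is 21 mm.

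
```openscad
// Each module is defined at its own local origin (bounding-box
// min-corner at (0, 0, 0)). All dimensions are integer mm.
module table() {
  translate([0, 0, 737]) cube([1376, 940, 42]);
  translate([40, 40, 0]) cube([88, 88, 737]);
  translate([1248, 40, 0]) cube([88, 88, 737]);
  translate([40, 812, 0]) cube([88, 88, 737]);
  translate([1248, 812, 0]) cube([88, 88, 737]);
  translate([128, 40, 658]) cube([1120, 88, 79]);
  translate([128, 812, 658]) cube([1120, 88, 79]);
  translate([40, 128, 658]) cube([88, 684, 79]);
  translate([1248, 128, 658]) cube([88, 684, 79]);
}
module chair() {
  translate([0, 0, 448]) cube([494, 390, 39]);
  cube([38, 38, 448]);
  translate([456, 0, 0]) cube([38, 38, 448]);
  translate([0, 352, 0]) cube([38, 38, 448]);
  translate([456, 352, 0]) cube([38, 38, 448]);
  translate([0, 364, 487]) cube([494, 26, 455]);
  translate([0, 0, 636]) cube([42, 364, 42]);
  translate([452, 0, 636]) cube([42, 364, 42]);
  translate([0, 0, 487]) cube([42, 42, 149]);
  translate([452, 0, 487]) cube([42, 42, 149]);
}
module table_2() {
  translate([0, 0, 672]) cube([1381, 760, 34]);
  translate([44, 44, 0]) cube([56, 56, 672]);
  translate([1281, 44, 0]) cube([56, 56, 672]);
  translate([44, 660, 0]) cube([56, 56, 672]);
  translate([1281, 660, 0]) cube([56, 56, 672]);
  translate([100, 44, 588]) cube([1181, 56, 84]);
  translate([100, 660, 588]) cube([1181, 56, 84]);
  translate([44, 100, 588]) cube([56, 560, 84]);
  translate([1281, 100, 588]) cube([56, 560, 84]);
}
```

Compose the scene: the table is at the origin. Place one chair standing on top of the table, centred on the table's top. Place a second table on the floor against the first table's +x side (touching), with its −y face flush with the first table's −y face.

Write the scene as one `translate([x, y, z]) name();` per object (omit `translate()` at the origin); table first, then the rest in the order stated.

table();
translate([441, 275, 779]) chair();
translate([1376, 0, 0]) table_2();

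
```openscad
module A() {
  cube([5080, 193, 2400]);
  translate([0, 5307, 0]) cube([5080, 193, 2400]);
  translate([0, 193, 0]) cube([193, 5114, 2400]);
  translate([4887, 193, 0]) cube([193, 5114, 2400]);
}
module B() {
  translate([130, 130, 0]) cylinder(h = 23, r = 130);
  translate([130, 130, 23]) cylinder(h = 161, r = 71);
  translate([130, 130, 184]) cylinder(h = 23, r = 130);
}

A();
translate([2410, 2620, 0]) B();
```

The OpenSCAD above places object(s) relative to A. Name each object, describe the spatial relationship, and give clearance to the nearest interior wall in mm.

Clearances: x = 2217, y = 2427; minimum 2217 mm.

A is a house frame. B is a spool. The spool sits inside the house frame, centred. The clearance to the nearest interior wall is 2217 mm.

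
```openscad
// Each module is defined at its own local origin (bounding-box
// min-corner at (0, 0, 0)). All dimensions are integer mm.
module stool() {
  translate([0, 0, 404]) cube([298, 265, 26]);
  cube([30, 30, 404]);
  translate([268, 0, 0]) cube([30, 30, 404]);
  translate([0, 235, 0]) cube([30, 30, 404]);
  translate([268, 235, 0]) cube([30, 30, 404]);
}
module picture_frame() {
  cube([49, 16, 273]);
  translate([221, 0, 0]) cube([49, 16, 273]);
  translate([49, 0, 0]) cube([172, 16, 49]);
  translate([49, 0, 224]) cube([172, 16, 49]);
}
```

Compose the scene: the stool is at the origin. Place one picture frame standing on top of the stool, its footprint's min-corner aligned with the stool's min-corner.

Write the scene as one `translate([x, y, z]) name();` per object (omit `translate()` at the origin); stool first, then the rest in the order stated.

stool();
translate([0, 0, 430]) picture_frame();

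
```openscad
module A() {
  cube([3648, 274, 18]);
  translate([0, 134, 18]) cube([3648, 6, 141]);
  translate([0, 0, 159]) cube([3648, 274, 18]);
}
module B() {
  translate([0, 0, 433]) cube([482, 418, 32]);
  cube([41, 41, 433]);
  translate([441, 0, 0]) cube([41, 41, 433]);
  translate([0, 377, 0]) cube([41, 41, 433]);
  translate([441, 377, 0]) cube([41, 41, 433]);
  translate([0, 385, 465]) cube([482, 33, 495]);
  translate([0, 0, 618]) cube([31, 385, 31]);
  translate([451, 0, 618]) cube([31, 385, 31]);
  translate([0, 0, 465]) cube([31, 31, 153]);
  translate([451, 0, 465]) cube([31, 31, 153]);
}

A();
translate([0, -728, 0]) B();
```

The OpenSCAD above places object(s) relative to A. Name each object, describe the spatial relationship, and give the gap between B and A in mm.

The chair's nearest face is 310 mm from the I-beam's −y face.

A is an I-beam. B is a chair. The chair is on the floor beside the I-beam on its −y side. The gap between the chair and the I-beam is 310 mm.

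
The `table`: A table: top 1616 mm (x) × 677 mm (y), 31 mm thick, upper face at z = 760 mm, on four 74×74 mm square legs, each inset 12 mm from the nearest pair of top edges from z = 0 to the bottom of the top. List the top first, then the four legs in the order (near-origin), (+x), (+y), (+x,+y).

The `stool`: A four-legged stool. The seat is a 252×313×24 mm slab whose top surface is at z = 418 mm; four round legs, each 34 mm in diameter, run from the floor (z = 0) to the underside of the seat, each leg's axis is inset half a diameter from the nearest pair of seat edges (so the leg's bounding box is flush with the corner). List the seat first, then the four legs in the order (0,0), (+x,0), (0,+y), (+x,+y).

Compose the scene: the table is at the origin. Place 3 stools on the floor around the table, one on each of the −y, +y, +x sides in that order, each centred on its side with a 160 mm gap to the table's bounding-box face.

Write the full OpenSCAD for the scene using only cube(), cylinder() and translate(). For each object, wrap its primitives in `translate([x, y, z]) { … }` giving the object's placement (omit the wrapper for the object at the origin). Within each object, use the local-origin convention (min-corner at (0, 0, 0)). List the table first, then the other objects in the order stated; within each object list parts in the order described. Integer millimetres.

translate([0, 0, 729]) cube([1616, 677, 31]);
translate([12, 12, 0]) cube([74, 74, 729]);
translate([1530, 12, 0]) cube([74, 74, 729]);
translate([12, 591, 0]) cube([74, 74, 729]);
translate([1530, 591, 0]) cube([74, 74, 729]);
translate([682, -473, 0]) {
  translate([0, 0, 394]) cube([252, 313, 24]);
  translate([17, 17, 0]) cylinder(h = 394, r = 17);
  translate([235, 17, 0]) cylinder(h = 394, r = 17);
  translate([17, 296, 0]) cylinder(h = 394, r = 17);
  translate([235, 296, 0]) cylinder(h = 394, r = 17);
}
translate([682, 837, 0]) {
  translate([0, 0, 394]) cube([252, 313, 24]);
  translate([17, 17, 0]) cylinder(h = 394, r = 17);
  translate([235, 17, 0]) cylinder(h = 394, r = 17);
  translate([17, 296, 0]) cylinder(h = 394, r = 17);
  translate([235, 296, 0]) cylinder(h = 394, r = 17);
}
translate([1776, 182, 0]) {
  translate([0, 0, 394]) cube([252, 313, 24]);
  translate([17, 17, 0]) cylinder(h = 394, r = 17);
  translate([235, 17, 0]) cylinder(h = 394, r = 17);
  translate([17, 296, 0]) cylinder(h = 394, r = 17);
  translate([235, 296, 0]) cylinder(h = 394, r = 17);
}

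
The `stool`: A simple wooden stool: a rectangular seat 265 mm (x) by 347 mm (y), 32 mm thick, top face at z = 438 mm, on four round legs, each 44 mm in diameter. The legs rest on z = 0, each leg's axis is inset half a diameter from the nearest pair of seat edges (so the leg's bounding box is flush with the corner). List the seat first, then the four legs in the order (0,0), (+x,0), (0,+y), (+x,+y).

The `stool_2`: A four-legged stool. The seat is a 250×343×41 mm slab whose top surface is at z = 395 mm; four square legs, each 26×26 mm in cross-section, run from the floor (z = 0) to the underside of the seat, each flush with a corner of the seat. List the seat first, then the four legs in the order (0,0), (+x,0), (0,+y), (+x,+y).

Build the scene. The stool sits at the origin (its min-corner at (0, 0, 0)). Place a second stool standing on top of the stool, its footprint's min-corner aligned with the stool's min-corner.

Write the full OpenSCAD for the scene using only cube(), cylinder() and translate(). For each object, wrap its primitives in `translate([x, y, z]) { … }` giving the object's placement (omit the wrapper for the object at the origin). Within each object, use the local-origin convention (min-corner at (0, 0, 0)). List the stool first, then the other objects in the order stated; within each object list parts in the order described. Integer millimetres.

translate([0, 0, 406]) cube([265, 347, 32]);
translate([22, 22, 0]) cylinder(h = 406, r = 22);
translate([243, 22, 0]) cylinder(h = 406, r = 22);
translate([22, 325, 0]) cylinder(h = 406, r = 22);
translate([243, 325, 0]) cylinder(h = 406, r = 22);
translate([0, 0, 438]) {
  translate([0, 0, 354]) cube([250, 343, 41]);
  cube([26, 26, 354]);
  translate([224, 0, 0]) cube([26, 26, 354]);
  translate([0, 317, 0]) cube([26, 26, 354]);
  translate([224, 317, 0]) cube([26, 26, 354]);
}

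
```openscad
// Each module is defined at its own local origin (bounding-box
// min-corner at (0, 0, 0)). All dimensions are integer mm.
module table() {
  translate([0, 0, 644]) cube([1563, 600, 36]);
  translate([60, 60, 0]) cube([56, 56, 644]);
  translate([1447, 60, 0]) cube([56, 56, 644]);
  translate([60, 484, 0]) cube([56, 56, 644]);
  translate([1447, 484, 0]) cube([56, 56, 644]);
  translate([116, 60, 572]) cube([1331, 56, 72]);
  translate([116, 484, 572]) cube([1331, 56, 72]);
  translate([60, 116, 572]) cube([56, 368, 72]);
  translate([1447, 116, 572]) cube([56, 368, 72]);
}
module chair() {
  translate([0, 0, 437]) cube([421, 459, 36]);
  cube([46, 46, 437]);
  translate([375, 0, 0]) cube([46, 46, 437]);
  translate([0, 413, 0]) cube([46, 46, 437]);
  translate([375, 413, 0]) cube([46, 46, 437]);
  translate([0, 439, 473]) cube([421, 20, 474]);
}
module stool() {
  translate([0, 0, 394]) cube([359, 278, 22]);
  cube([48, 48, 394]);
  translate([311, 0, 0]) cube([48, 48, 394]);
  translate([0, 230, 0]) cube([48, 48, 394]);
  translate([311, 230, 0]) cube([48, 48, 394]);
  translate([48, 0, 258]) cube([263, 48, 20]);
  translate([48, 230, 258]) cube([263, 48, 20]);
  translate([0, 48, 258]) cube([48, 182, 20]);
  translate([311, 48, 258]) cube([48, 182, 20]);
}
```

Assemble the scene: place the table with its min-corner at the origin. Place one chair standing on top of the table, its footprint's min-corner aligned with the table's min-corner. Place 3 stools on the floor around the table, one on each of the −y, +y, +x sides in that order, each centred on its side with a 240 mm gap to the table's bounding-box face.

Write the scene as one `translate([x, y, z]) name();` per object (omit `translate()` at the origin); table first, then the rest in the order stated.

table();
translate([0, 0, 680]) chair();
translate([602, -518, 0]) stool();
translate([602, 840, 0]) stool();
translate([1803, 161, 0]) stool();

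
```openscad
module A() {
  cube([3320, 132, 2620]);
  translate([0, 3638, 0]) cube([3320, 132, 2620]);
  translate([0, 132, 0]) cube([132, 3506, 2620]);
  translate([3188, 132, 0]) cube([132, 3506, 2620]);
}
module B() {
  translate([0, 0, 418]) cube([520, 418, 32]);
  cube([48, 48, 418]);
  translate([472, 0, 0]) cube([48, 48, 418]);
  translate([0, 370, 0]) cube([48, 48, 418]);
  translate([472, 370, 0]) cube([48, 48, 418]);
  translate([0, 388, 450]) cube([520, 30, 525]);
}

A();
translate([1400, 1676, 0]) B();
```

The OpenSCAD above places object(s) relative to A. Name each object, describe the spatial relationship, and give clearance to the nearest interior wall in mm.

A is a house frame. B is a chair. The chair sits inside the house frame, centred. The clearance to the nearest interior wall is 1268 mm.

Clearances: x = 1268, y = 1544; minimum 1268 mm.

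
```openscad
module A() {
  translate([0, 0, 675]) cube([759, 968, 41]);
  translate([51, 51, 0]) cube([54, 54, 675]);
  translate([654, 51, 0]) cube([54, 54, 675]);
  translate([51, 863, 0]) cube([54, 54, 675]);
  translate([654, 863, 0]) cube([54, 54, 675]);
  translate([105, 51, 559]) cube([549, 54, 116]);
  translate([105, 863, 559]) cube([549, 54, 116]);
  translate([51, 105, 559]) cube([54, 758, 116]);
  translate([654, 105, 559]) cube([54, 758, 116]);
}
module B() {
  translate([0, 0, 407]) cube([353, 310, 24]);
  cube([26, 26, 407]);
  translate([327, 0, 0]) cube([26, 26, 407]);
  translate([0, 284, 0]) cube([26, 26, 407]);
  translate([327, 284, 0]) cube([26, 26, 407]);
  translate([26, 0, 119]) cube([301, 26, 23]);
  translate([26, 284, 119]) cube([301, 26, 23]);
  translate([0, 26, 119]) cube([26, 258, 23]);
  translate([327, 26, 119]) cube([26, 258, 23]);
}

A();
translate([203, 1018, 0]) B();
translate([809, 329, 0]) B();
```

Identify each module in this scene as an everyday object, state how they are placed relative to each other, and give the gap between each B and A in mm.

Each stool's nearest face is 50 mm from the table's bounding box.

A is a table. B is a stool. Two stools sit around the table at the +y, +x sides. The gap between each stool and the table is 50 mm.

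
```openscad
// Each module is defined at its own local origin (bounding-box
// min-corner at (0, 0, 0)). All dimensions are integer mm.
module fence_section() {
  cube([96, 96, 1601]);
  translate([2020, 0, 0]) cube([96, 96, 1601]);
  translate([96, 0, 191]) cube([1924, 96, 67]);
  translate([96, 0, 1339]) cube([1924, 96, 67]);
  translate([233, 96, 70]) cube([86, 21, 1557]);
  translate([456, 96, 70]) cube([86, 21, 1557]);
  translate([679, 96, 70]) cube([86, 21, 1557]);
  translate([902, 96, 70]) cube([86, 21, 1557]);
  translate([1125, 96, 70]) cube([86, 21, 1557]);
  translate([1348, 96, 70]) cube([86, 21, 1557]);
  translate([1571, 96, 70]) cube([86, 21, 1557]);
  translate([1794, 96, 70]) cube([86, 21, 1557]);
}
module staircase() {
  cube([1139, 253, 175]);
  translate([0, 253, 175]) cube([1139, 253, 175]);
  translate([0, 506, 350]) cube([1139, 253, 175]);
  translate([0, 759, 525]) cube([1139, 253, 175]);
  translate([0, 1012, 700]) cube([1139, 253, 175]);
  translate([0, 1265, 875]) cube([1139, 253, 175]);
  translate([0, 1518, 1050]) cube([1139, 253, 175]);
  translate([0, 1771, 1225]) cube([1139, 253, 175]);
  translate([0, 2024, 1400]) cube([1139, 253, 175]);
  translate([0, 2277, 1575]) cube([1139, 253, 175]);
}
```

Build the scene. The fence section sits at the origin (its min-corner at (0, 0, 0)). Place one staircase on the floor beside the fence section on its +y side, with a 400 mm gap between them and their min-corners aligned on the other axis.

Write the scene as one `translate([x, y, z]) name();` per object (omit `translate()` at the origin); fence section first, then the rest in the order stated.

fence_section();
translate([0, 517, 0]) staircase();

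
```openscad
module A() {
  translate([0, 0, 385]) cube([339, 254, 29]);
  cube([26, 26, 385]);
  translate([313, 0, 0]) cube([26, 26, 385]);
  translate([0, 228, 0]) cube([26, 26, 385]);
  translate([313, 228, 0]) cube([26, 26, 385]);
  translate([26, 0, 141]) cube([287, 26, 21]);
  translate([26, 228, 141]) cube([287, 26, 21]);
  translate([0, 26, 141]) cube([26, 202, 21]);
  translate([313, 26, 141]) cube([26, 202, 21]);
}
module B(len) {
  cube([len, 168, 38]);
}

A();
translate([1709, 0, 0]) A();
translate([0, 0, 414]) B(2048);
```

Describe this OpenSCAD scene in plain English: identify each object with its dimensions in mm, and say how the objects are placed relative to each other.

A is a four-legged stool. The seat is 339×254 mm, 29 mm thick, top at z = 414 mm. It stands on four square legs, each 26×26 mm in cross-section, from z = 0 to the seat underside, each flush with a corner of the seat. Four stretchers, 26 mm wide and 21 mm tall, connect adjacent legs with their undersides at z = 141 mm, each running between the inner faces of the legs it joins and aligned with the legs' outer faces on the other axis.

B is a rectangular beam 2048 mm long (x), 168 mm deep (y), 38 mm thick (z).

The beam spans the tops of two stools placed 1370 mm apart, resting at z = 414 mm.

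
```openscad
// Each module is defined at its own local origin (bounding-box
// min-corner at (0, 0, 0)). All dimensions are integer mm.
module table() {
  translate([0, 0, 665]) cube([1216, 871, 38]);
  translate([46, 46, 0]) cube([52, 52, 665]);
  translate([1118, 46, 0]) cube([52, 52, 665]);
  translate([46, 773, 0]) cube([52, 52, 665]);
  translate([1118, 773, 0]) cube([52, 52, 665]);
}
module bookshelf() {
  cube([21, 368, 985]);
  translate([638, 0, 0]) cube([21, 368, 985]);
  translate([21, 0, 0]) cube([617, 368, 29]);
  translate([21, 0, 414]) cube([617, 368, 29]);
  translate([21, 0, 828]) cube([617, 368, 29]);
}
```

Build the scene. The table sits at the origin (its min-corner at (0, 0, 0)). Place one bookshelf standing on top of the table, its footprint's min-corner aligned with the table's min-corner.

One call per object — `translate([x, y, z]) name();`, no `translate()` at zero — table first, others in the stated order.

table();
translate([0, 0, 703]) bookshelf();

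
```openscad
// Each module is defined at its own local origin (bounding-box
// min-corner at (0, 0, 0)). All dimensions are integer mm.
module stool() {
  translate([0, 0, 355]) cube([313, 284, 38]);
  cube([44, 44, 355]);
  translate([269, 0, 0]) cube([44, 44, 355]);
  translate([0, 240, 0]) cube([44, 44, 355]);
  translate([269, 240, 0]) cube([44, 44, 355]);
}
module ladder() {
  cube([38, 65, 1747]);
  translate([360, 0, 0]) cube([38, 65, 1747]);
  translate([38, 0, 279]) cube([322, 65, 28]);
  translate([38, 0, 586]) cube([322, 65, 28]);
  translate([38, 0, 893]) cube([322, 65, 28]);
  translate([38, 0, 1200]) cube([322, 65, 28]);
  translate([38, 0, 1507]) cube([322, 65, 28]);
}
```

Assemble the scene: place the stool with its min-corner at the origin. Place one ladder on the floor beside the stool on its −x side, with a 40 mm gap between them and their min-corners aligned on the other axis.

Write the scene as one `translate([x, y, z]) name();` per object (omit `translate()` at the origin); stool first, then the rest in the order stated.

stool();
translate([-438, 0, 0]) ladder();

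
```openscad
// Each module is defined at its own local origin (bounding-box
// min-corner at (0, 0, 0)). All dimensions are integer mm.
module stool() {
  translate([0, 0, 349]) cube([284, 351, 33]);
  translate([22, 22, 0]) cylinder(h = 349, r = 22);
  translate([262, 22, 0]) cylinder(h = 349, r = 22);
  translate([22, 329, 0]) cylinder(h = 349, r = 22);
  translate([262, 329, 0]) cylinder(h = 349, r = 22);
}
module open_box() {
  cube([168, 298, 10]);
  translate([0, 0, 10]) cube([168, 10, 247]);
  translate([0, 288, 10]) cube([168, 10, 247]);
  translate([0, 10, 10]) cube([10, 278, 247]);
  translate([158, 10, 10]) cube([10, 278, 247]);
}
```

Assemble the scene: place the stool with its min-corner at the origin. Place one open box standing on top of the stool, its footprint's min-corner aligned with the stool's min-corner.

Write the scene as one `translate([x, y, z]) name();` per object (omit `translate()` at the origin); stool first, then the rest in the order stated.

stool();
translate([0, 0, 382]) open_box();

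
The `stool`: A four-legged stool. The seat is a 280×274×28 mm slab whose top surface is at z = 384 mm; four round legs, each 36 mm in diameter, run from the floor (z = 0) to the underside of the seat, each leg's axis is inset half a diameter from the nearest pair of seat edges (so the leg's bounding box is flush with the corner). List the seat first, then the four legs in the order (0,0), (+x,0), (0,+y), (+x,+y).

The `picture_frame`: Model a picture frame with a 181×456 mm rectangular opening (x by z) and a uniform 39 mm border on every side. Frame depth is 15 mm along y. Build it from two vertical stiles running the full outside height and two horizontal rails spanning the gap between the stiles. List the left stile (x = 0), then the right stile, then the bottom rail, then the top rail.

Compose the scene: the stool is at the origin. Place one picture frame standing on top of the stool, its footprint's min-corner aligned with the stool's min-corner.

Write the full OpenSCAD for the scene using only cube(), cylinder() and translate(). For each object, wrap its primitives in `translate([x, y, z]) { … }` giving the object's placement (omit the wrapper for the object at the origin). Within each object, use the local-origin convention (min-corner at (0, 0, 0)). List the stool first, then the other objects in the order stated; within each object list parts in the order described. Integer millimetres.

translate([0, 0, 356]) cube([280, 274, 28]);
translate([18, 18, 0]) cylinder(h = 356, r = 18);
translate([262, 18, 0]) cylinder(h = 356, r = 18);
translate([18, 256, 0]) cylinder(h = 356, r = 18);
translate([262, 256, 0]) cylinder(h = 356, r = 18);
translate([0, 0, 384]) {
  cube([39, 15, 534]);
  translate([220, 0, 0]) cube([39, 15, 534]);
  translate([39, 0, 0]) cube([181, 15, 39]);
  translate([39, 0, 495]) cube([181, 15, 39]);
}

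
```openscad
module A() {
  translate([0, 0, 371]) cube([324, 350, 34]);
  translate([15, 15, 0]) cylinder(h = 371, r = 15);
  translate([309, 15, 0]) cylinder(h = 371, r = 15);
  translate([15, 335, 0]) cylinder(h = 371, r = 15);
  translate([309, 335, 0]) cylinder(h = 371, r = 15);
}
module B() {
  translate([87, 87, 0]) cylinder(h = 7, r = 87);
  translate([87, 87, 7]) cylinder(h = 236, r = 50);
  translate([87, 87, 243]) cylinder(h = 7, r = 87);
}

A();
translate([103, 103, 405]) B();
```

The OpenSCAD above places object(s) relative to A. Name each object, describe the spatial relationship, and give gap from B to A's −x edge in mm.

The spool's min-x is at 103; the stool's min-x is 0; gap = 103 mm.

A is a stool. B is a spool. The spool is on top of the stool. The gap from the spool to the stool's −x edge is 103 mm.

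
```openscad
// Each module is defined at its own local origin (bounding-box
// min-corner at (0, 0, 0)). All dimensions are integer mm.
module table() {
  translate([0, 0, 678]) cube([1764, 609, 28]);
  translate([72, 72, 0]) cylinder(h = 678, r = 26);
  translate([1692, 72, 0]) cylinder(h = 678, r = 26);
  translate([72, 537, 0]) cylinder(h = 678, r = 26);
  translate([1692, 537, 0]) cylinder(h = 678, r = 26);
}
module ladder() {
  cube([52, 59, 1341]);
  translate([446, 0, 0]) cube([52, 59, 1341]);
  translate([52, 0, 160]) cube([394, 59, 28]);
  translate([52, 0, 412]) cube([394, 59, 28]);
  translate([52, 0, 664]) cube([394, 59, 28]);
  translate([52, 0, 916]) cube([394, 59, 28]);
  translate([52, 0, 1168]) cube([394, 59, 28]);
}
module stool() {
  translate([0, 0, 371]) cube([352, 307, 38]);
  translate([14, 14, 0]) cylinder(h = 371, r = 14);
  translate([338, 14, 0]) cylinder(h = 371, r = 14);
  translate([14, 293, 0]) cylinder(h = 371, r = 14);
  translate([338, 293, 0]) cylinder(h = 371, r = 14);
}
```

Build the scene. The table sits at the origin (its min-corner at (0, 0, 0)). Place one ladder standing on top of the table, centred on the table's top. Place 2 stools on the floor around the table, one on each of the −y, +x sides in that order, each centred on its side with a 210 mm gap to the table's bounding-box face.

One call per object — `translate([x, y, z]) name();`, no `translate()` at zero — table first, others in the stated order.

table();
translate([633, 275, 706]) ladder();
translate([706, -517, 0]) stool();
translate([1974, 151, 0]) stool();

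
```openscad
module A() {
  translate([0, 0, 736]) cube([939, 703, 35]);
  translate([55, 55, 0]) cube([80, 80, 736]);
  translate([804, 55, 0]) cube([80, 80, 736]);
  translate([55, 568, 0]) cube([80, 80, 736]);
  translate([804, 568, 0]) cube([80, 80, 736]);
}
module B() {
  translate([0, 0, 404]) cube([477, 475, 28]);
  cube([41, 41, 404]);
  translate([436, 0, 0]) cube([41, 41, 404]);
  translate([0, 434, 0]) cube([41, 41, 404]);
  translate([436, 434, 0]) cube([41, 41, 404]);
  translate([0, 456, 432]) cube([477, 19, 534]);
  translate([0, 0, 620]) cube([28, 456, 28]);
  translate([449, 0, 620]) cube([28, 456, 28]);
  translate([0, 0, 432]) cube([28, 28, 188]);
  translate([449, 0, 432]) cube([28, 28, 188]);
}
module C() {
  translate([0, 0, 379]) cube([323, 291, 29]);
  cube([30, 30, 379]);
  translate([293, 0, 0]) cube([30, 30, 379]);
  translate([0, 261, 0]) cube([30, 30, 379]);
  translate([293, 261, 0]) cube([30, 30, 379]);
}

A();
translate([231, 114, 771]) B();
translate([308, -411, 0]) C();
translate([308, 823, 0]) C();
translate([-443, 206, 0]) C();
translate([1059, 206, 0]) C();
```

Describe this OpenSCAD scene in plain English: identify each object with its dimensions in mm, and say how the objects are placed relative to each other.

A is a rectangular dining table. The top is 939×703×35 mm with its upper surface at z = 771 mm. It stands on four 80×80 mm square legs, each inset 55 mm from the nearest pair of top edges, running from the floor to the underside of the top.

B is a chair: 477×475 mm seat, 28 mm thick, top at z = 432 mm, on four 41 mm square corner legs flush with the seat edges. A 19 mm thick backrest slab spans the full seat width, extending 534 mm above the seat top, its back face flush with the seat's +y edge. Two armrests of 28×28 mm section run along each side from the seat's front edge to the front of the backrest, top faces 216 mm above the seat top and outer faces flush with the seat's x-edges; a 28×28 mm post under the front of each armrest stands on the seat at the front corner.

C is a four-legged stool. The seat is 323×291 mm, 29 mm thick, top at z = 408 mm. It stands on four square legs, each 30×30 mm in cross-section, from z = 0 to the seat underside, each flush with a corner of the seat.

The chair is on top of the table, centred. Four stools sit around the table at the −y, +y, −x, +x sides.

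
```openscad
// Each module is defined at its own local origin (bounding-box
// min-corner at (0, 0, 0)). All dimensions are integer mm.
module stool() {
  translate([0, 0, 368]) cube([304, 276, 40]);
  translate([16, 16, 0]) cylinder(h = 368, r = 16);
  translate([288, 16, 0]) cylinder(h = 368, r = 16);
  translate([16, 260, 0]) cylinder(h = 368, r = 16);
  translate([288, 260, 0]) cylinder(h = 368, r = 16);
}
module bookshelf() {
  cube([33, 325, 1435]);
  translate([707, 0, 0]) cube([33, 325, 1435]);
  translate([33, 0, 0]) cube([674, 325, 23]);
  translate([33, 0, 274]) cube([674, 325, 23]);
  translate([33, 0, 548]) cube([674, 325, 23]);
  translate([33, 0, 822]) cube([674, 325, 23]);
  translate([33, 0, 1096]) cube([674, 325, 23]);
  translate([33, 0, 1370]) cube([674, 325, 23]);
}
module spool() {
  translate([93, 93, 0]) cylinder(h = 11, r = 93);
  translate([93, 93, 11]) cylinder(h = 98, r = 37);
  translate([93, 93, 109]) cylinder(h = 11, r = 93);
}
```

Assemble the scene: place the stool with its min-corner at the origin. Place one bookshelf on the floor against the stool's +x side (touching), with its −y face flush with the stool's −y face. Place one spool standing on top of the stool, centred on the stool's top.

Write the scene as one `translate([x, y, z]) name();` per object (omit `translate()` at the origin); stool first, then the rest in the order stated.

stool();
translate([304, 0, 0]) bookshelf();
translate([59, 45, 408]) spool();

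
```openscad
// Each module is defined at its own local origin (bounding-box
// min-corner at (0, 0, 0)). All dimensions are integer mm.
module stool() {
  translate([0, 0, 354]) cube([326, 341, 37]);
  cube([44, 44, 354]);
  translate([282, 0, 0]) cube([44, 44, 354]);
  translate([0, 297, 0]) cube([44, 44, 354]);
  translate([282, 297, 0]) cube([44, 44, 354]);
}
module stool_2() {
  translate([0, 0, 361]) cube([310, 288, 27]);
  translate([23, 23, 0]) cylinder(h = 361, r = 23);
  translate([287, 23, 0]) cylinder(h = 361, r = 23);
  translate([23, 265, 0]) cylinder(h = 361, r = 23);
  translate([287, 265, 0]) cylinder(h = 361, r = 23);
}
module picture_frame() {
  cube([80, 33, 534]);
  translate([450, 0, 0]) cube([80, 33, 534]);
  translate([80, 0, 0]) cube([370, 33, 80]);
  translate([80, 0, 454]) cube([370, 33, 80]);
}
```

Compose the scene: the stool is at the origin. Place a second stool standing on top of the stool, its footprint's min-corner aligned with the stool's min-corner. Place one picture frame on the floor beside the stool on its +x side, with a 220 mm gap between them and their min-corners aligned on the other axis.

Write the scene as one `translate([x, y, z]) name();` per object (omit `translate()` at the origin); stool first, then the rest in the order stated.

stool();
translate([0, 0, 391]) stool_2();
translate([546, 0, 0]) picture_frame();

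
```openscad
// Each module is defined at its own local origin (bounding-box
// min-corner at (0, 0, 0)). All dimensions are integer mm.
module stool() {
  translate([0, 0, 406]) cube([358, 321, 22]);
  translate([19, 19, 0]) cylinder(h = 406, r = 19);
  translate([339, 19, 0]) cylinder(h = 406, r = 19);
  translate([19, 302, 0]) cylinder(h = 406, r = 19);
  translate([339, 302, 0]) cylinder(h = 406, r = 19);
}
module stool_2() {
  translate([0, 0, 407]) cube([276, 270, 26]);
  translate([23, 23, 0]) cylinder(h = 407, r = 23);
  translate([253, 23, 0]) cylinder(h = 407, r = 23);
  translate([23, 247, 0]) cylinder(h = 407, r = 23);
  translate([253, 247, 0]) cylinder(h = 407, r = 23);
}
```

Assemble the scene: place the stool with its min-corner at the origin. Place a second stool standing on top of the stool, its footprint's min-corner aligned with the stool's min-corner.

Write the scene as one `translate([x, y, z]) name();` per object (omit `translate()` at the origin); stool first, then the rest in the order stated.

stool();
translate([0, 0, 428]) stool_2();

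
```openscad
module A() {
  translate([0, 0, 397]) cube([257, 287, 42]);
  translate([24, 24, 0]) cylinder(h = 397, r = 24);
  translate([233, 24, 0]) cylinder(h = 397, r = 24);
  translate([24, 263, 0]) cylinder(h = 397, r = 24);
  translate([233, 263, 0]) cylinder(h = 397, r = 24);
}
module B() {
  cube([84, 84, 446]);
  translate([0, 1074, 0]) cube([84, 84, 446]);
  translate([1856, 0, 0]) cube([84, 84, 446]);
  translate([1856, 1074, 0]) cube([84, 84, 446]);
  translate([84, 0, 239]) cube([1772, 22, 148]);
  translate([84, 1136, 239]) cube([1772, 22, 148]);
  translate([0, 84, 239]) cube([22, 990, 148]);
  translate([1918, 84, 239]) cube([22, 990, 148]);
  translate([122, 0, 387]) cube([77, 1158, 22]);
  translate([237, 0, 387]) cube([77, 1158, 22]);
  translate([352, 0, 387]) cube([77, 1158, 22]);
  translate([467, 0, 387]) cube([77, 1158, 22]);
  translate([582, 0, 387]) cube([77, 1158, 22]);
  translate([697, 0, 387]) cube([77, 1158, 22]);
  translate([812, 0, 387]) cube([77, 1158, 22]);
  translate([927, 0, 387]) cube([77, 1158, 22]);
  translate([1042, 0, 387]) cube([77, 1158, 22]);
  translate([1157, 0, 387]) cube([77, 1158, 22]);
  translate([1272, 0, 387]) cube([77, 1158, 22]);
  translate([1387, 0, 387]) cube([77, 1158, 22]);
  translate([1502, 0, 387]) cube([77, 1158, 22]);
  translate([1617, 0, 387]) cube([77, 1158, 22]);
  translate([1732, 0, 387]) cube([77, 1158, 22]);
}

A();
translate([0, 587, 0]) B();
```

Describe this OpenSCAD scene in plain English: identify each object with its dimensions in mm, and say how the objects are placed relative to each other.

A is a simple wooden stool: a rectangular seat 257 mm (x) by 287 mm (y), 42 mm thick, top face at z = 439 mm, on four round legs, each 48 mm in diameter. The legs rest on z = 0, each leg's axis is inset half a diameter from the nearest pair of seat edges (so the leg's bounding box is flush with the corner).

B is a bed frame 1940 mm long (x) by 1158 mm wide (y). Four 84×84 mm corner posts, 446 mm tall, at the corners of the footprint. Four rails of 22 mm thickness and 148 mm height run between adjacent posts with their undersides at z = 239 mm, their outer faces flush with the outside of the frame (the two x-running rails run between the posts' inner faces; the two y-running rails run between the posts' inner faces). 15 slats, each 77 mm wide (x) and 22 mm thick, lie across the top of the two x-running rails, running the full 1158 mm width of the frame in y; the slats are evenly spaced along x between the inner faces of the end posts with equal gaps (rounded down to the nearest mm) at the −x end and between each pair — any rounding remainder accumulates at the +x end.

The bed frame is on the floor beside the stool on its +y side.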